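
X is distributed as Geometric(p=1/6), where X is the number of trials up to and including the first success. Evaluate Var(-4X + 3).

For X ~ Geometric(p=1/6), where X is the number of trials up to and including the first success:
Var(X) = 30
Var(-4X + 3) = (-4)² × Var(X) = 16 × 30 = 480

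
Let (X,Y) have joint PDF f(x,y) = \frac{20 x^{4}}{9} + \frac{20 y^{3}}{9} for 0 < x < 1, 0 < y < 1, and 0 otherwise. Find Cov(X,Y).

E[XY] = ∫∫ xy × f(x,y) dx dy = \frac{11}{27}
E[X] = \frac{35}{54}
E[Y] = \frac{2}{3}
Cov(X,Y) = E[XY] - E[X]E[Y] = - \frac{2}{81}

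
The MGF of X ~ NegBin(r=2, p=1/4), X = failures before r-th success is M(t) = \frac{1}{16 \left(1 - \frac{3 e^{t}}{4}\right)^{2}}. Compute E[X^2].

To find E[X^2], compute M^(2)(0):
M^(1)(t) = \frac{3 e^{t}}{32 \left(1 - \frac{3 e^{t}}{4}\right)^{3}}
M^(2)(t) = \frac{3 e^{t}}{32 \left(1 - \frac{3 e^{t}}{4}\right)^{3}} + \frac{27 e^{2 t}}{128 \left(1 - \frac{3 e^{t}}{4}\right)^{4}}
M^(2)(0) = 60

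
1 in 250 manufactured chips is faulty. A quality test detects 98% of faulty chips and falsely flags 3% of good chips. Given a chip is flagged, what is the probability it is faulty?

Let D = the rare event, + = positive/flagged.
P(D) = 1/250
P(+|D) = 98/100 = 49/50
P(+|D') = 3/100
P(+) = P(+|D)P(D) + P(+|D')P(D')
     = \frac{49}{50} × \frac{1}{250} + \frac{3}{100} × \frac{249}{250}
     = \frac{169}{5000}
P(D|+) = P(+|D)P(D)/P(+) = \frac{98}{845}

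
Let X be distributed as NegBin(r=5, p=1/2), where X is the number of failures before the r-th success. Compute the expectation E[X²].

Using the identity E[X²] = Var(X) + (E[X])²:
E[X] = 5
Var(X) = 10
E[X²] = 10 + (5)²
= 35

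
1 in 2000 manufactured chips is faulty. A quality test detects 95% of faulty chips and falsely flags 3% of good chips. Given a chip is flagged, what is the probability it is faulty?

Let D = the rare event, + = positive/flagged.
P(D) = 1/2000
P(+|D) = 95/100 = 19/20
P(+|D') = 3/100
P(+) = P(+|D)P(D) + P(+|D')P(D')
     = \frac{19}{20} × \frac{1}{2000} + \frac{3}{100} × \frac{1999}{2000}
     = \frac{1523}{50000}
P(D|+) = P(+|D)P(D)/P(+) = \frac{95}{6092}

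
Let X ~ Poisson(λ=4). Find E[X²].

Using the identity E[X²] = Var(X) + (E[X])²:
E[X] = 4
Var(X) = 4
E[X²] = 4 + (4)²
= 20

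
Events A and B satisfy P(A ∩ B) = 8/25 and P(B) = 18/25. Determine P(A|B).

P(A|B) = P(A ∩ B) / P(B)
= (8/25) / (18/25)
= 4/9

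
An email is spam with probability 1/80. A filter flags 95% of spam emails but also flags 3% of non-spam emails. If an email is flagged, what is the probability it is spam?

Let D = the rare event, + = positive/flagged.
P(D) = 1/80
P(+|D) = 95/100 = 19/20
P(+|D') = 3/100
P(+) = P(+|D)P(D) + P(+|D')P(D')
     = \frac{19}{20} × \frac{1}{80} + \frac{3}{100} × \frac{79}{80}
     = \frac{83}{2000}
P(D|+) = P(+|D)P(D)/P(+) = \frac{95}{332}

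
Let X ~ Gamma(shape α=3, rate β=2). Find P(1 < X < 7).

P(1 < X < 7) = ∫_{1}^{7} f(x) dx
where f(x) = 4 x^{2} e^{- 2 x}
= \frac{-113 + 5 e^{12}}{e^{14}}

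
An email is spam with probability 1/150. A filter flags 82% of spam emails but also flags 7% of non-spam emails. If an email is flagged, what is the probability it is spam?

Let D = the rare event, + = positive/flagged.
P(D) = 1/150
P(+|D) = 82/100 = 41/50
P(+|D') = 7/100
P(+) = P(+|D)P(D) + P(+|D')P(D')
     = \frac{41}{50} × \frac{1}{150} + \frac{7}{100} × \frac{149}{150}
     = \frac{3}{40}
P(D|+) = P(+|D)P(D)/P(+) = \frac{82}{1125}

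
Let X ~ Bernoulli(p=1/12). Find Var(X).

For X ~ Bernoulli(p=1/12):
Var(X) = \frac{11}{144}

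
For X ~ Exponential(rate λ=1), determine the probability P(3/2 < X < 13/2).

P(3/2 < X < 13/2) = ∫_{3/2}^{13/2} f(x) dx
where f(x) = e^{- x}
= - \frac{1 - e^{5}}{e^{\frac{13}{2}}}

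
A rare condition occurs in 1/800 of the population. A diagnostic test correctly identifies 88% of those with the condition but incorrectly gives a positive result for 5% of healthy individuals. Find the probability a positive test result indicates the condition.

Let D = the rare event, + = positive/flagged.
P(D) = 1/800
P(+|D) = 88/100 = 22/25
P(+|D') = 5/100 = 1/20
P(+) = P(+|D)P(D) + P(+|D')P(D')
     = \frac{22}{25} × \frac{1}{800} + \frac{1}{20} × \frac{799}{800}
     = \frac{4083}{80000}
P(D|+) = P(+|D)P(D)/P(+) = \frac{88}{4083}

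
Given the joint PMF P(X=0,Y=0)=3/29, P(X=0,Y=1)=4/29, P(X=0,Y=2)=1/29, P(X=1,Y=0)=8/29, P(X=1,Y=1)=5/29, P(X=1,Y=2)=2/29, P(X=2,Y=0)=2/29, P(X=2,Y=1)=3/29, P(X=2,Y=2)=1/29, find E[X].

First find marginal of X:
P(X=0) = 8/29
P(X=1) = 15/29
P(X=2) = 6/29
E[X] = 0 × 8/29 + 1 × 15/29 + 2 × 6/29 = 27/29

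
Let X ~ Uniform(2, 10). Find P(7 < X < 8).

P(7 < X < 8) = ∫_{7}^{8} f(x) dx
where f(x) = \frac{1}{8}
= \frac{1}{8}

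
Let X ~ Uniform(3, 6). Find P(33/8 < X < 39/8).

P(33/8 < X < 39/8) = ∫_{33/8}^{39/8} f(x) dx
where f(x) = \frac{1}{3}
= \frac{1}{4}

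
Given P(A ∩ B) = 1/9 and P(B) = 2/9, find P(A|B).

P(A|B) = P(A ∩ B) / P(B)
= (1/9) / (2/9)
= 1/2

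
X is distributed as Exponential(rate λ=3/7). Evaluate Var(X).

For X ~ Exponential(rate λ=3/7):
Var(X) = \frac{49}{9}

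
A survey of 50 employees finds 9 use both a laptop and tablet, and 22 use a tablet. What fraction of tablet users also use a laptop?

P(A ∩ B) = 9/50
P(B) = 22/50 = 11/25
P(A|B) = P(A ∩ B) / P(B) = (9/50) / (11/25) = 9/22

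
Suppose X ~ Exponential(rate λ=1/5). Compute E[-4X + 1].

For X ~ Exponential(rate λ=1/5):
E[X] = 5
E[-4X + 1] = -4 × E[X] + 1 = -19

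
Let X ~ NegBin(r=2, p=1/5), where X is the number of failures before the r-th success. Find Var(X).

For X ~ NegBin(r=2, p=1/5), where X is the number of failures before the r-th success:
Var(X) = 40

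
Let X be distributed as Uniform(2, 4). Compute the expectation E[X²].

Using the identity E[X²] = Var(X) + (E[X])²:
E[X] = 3
Var(X) = \frac{1}{3}
E[X²] = \frac{1}{3} + (3)²
= \frac{28}{3}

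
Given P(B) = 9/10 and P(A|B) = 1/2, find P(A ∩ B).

By definition, P(A|B) = P(A ∩ B) / P(B)
So P(A ∩ B) = P(A|B) × P(B)
= 1/2 × 9/10
= 9/20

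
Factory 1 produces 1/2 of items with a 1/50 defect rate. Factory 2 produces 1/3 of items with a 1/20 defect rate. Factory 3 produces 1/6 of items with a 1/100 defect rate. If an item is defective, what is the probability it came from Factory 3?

Using Bayes' theorem:
P(F1) = 1/2, P(D|F1) = 1/50
P(F2) = 1/3, P(D|F2) = 1/20
P(F3) = 1/6, P(D|F3) = 1/100
P(D) = P(D|F1)P(F1) + P(D|F2)P(F2) + P(D|F3)P(F3)
     = \frac{17}{600}
P(F3|D) = P(D|F3)P(F3) / P(D)
= \frac{1}{17}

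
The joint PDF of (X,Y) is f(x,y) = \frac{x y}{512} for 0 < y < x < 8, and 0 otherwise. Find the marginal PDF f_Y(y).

f_Y(y) = ∫_y^8 \frac{x y}{512} dx = \frac{y \left(64 - y^{2}\right)}{1024}
for 0 < y < 8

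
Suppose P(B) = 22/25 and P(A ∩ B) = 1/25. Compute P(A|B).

P(A|B) = P(A ∩ B) / P(B)
= (1/25) / (22/25)
= 1/22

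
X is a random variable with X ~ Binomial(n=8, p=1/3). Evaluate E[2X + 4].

For X ~ Binomial(n=8, p=1/3):
E[X] = \frac{8}{3}
E[2X + 4] = 2 × E[X] + 4 = \frac{28}{3}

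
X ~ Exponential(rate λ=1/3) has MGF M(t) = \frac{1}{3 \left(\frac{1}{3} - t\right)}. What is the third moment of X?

To find E[X^3], compute M^(3)(0):
M^(1)(t) = \frac{1}{3 \left(\frac{1}{3} - t\right)^{2}}
M^(2)(t) = \frac{2}{3 \left(\frac{1}{3} - t\right)^{3}}
M^(3)(t) = \frac{2}{\left(\frac{1}{3} - t\right)^{4}}
M^(3)(0) = 162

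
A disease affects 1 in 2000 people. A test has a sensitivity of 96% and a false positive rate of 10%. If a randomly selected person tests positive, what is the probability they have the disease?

Let D = the rare event, + = positive/flagged.
P(D) = 1/2000
P(+|D) = 96/100 = 24/25
P(+|D') = 10/100 = 1/10
P(+) = P(+|D)P(D) + P(+|D')P(D')
     = \frac{24}{25} × \frac{1}{2000} + \frac{1}{10} × \frac{1999}{2000}
     = \frac{10043}{100000}
P(D|+) = P(+|D)P(D)/P(+) = \frac{48}{10043}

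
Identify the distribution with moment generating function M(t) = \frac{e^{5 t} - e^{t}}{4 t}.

The MGF M(t) = \frac{e^{5 t} - e^{t}}{4 t} is the standard form for the Uniform distribution.
Comparing with the known MGF formula identifies: Uniform(1, 5)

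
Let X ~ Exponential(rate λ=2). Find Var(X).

For X ~ Exponential(rate λ=2):
Var(X) = \frac{1}{4}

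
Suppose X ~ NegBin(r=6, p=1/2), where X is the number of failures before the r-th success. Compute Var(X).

For X ~ NegBin(r=6, p=1/2), where X is the number of failures before the r-th success:
Var(X) = 12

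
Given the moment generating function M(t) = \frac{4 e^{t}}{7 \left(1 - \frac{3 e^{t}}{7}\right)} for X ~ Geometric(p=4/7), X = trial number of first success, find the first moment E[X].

To find E[X], compute M^(1)(0):
M^(1)(t) = \frac{4 e^{t}}{7 \left(1 - \frac{3 e^{t}}{7}\right)} + \frac{12 e^{2 t}}{49 \left(1 - \frac{3 e^{t}}{7}\right)^{2}}
M^(1)(0) = \frac{7}{4}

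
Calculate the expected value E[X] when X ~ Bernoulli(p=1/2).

For X ~ Bernoulli(p=1/2), the expected value is:
E[X] = \frac{1}{2}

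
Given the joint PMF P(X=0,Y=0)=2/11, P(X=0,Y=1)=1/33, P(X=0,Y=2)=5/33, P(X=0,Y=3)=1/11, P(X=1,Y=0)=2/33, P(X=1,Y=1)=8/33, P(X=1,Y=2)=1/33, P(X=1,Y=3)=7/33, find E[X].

First find marginal of X:
P(X=0) = 5/11
P(X=1) = 6/11
E[X] = 0 × 5/11 + 1 × 6/11 = 6/11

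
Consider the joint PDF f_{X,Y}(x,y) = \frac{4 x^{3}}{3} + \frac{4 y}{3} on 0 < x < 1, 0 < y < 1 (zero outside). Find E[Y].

E[Y] = ∫_0^1 ∫_0^1 y × f(x,y) dx dy
= \frac{11}{18}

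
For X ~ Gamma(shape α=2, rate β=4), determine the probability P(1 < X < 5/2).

P(1 < X < 5/2) = ∫_{1}^{5/2} f(x) dx
where f(x) = 16 x e^{- 4 x}
= \frac{-11 + 5 e^{6}}{e^{10}}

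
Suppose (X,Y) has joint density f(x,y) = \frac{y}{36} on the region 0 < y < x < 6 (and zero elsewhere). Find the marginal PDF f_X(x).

f_X(x) = ∫_0^x \frac{y}{36} dy = \frac{x^{2}}{72}
for 0 < x < 6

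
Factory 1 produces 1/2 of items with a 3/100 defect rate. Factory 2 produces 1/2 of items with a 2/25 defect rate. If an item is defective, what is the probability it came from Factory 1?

Using Bayes' theorem:
P(F1) = 1/2, P(D|F1) = 3/100
P(F2) = 1/2, P(D|F2) = 2/25
P(D) = P(D|F1)P(F1) + P(D|F2)P(F2)
     = \frac{11}{200}
P(F1|D) = P(D|F1)P(F1) / P(D)
= \frac{3}{11}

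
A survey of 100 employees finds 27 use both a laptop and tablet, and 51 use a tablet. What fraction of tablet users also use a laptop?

P(A ∩ B) = 27/100
P(B) = 51/100
P(A|B) = P(A ∩ B) / P(B) = (27/100) / (51/100) = 9/17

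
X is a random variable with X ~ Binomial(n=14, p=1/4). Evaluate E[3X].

For X ~ Binomial(n=14, p=1/4):
E[X] = \frac{7}{2}
E[3X] = 3 × E[X] + 0 = \frac{21}{2}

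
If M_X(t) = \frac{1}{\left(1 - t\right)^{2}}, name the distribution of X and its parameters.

The MGF M(t) = \frac{1}{\left(1 - t\right)^{2}} is the standard form for the Gamma distribution.
Comparing with the known MGF formula identifies: Gamma(shape α=2, rate β=1)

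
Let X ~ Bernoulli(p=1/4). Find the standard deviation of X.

For X ~ Bernoulli(p=1/4):
Var(X) = \frac{3}{16}
SD(X) = √(Var(X)) = √(\frac{3}{16}) = \frac{\sqrt{3}}{4}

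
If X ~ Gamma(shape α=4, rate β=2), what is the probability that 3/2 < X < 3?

P(3/2 < X < 3) = ∫_{3/2}^{3} f(x) dx
where f(x) = \frac{8 x^{3} e^{- 2 x}}{3}
= \frac{-61 + 13 e^{3}}{e^{6}}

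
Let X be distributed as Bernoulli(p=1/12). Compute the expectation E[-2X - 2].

For X ~ Bernoulli(p=1/12):
E[X] = \frac{1}{12}
E[-2X - 2] = -2 × E[X] - 2 = - \frac{13}{6}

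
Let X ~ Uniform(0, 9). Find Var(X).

For X ~ Uniform(0, 9):
Var(X) = \frac{27}{4}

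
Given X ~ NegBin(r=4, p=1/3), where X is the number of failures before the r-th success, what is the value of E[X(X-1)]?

E[X(X-1)] = E[X² - X] = E[X²] - E[X]
E[X] = 8
E[X²] = Var(X) + (E[X])² = 24 + (8)² = 88
E[X(X-1)] = 88 - 8 = 80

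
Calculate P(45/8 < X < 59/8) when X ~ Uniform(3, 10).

P(45/8 < X < 59/8) = ∫_{45/8}^{59/8} f(x) dx
where f(x) = \frac{1}{7}
= \frac{1}{4}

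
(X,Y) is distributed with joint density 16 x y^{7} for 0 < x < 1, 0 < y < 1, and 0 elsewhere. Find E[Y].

E[Y] = ∫_0^1 ∫_0^1 y × f(x,y) dx dy
= \frac{8}{9}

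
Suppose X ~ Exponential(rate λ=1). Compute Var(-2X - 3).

For X ~ Exponential(rate λ=1):
Var(X) = 1
Var(-2X - 3) = (-2)² × Var(X) = 4 × 1 = 4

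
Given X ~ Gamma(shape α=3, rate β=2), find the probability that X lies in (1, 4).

P(1 < X < 4) = ∫_{1}^{4} f(x) dx
where f(x) = 4 x^{2} e^{- 2 x}
= \frac{-41 + 5 e^{6}}{e^{8}}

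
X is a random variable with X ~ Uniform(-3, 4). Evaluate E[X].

For X ~ Uniform(-3, 4), the expected value is:
E[X] = \frac{1}{2}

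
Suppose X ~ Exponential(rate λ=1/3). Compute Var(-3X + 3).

For X ~ Exponential(rate λ=1/3):
Var(X) = 9
Var(-3X + 3) = (-3)² × Var(X) = 9 × 9 = 81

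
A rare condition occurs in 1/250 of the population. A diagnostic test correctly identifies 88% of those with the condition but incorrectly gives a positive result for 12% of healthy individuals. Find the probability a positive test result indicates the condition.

Let D = the rare event, + = positive/flagged.
P(D) = 1/250
P(+|D) = 88/100 = 22/25
P(+|D') = 12/100 = 3/25
P(+) = P(+|D)P(D) + P(+|D')P(D')
     = \frac{22}{25} × \frac{1}{250} + \frac{3}{25} × \frac{249}{250}
     = \frac{769}{6250}
P(D|+) = P(+|D)P(D)/P(+) = \frac{22}{769}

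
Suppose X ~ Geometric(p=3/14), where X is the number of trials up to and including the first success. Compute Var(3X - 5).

For X ~ Geometric(p=3/14), where X is the number of trials up to and including the first success:
Var(X) = \frac{154}{9}
Var(3X - 5) = (3)² × Var(X) = 9 × \frac{154}{9} = 154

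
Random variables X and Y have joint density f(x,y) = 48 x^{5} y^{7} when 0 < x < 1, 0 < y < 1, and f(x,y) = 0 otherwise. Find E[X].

E[X] = ∫_0^1 ∫_0^1 x × f(x,y) dy dx
= ∫_0^1 ∫_0^1 x × (48 x^{5} y^{7}) dy dx
= \frac{6}{7}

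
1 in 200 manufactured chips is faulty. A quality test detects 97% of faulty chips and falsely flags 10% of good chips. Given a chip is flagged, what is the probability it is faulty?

Let D = the rare event, + = positive/flagged.
P(D) = 1/200
P(+|D) = 97/100
P(+|D') = 10/100 = 1/10
P(+) = P(+|D)P(D) + P(+|D')P(D')
     = \frac{97}{100} × \frac{1}{200} + \frac{1}{10} × \frac{199}{200}
     = \frac{2087}{20000}
P(D|+) = P(+|D)P(D)/P(+) = \frac{97}{2087}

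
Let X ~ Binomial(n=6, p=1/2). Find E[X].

For X ~ Binomial(n=6, p=1/2), the expected value is:
E[X] = 3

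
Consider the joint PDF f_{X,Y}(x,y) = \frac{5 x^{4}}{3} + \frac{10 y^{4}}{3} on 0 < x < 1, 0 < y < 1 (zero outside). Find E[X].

E[X] = ∫_0^1 ∫_0^1 x × f(x,y) dy dx
= ∫_0^1 ∫_0^1 x × (\frac{5 x^{4}}{3} + \frac{10 y^{4}}{3}) dy dx
= \frac{11}{18}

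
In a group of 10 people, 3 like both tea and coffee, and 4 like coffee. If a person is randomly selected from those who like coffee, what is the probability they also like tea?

P(A ∩ B) = 3/10
P(B) = 4/10 = 2/5
P(A|B) = P(A ∩ B) / P(B) = (3/10) / (2/5) = 3/4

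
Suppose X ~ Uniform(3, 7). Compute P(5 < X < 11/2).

P(5 < X < 11/2) = ∫_{5}^{11/2} f(x) dx
where f(x) = \frac{1}{4}
= \frac{1}{8}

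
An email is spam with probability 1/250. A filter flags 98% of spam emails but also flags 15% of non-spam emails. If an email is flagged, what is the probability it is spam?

Let D = the rare event, + = positive/flagged.
P(D) = 1/250
P(+|D) = 98/100 = 49/50
P(+|D') = 15/100 = 3/20
P(+) = P(+|D)P(D) + P(+|D')P(D')
     = \frac{49}{50} × \frac{1}{250} + \frac{3}{20} × \frac{249}{250}
     = \frac{3833}{25000}
P(D|+) = P(+|D)P(D)/P(+) = \frac{98}{3833}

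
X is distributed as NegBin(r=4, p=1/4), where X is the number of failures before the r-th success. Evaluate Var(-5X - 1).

For X ~ NegBin(r=4, p=1/4), where X is the number of failures before the r-th success:
Var(X) = 48
Var(-5X - 1) = (-5)² × Var(X) = 25 × 48 = 1200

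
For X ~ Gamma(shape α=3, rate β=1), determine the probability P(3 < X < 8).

P(3 < X < 8) = ∫_{3}^{8} f(x) dx
where f(x) = \frac{x^{2} e^{- x}}{2}
= \frac{-82 + 17 e^{5}}{2 e^{8}}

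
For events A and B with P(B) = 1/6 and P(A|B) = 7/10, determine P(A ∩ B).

By definition, P(A|B) = P(A ∩ B) / P(B)
So P(A ∩ B) = P(A|B) × P(B)
= 7/10 × 1/6
= 7/60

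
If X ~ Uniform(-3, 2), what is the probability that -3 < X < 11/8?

P(-3 < X < 11/8) = ∫_{-3}^{11/8} f(x) dx
where f(x) = \frac{1}{5}
= \frac{7}{8}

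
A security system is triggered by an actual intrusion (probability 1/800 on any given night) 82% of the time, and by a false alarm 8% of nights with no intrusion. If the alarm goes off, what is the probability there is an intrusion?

Let D = the rare event, + = positive/flagged.
P(D) = 1/800
P(+|D) = 82/100 = 41/50
P(+|D') = 8/100 = 2/25
P(+) = P(+|D)P(D) + P(+|D')P(D')
     = \frac{41}{50} × \frac{1}{800} + \frac{2}{25} × \frac{799}{800}
     = \frac{3237}{40000}
P(D|+) = P(+|D)P(D)/P(+) = \frac{41}{3237}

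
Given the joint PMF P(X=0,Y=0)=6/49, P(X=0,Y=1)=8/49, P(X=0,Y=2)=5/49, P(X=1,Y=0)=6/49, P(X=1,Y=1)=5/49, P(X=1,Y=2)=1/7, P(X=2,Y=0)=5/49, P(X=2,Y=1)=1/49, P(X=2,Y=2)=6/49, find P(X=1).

P(X=1) = P(X=1,Y=0) + P(X=1,Y=1) + P(X=1,Y=2)
= 6/49 + 5/49 + 1/7
= 18/49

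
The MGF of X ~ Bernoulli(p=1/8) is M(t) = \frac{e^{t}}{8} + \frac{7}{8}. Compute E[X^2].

To find E[X^2], compute M^(2)(0):
M^(1)(t) = \frac{e^{t}}{8}
M^(2)(t) = \frac{e^{t}}{8}
M^(2)(0) = \frac{1}{8}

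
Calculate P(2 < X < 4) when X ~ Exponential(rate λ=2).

P(2 < X < 4) = ∫_{2}^{4} f(x) dx
where f(x) = 2 e^{- 2 x}
= - \frac{1 - e^{4}}{e^{8}}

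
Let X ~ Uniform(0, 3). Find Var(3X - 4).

For X ~ Uniform(0, 3):
Var(X) = \frac{3}{4}
Var(3X - 4) = (3)² × Var(X) = 9 × \frac{3}{4} = \frac{27}{4}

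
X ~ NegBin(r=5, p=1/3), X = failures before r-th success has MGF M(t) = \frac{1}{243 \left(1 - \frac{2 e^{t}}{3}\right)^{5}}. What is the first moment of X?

To find E[X], compute M^(1)(0):
M^(1)(t) = \frac{10 e^{t}}{729 \left(1 - \frac{2 e^{t}}{3}\right)^{6}}
M^(1)(0) = 10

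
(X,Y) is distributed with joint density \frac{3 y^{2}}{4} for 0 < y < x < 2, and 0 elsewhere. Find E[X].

f_X(x) = ∫_0^x \frac{3 y^{2}}{4} dy = \frac{x^{3}}{4}
E[X] = ∫_0^2 x × (\frac{x^{3}}{4}) dx = \frac{8}{5}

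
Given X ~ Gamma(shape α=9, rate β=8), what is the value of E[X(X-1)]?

E[X(X-1)] = E[X² - X] = E[X²] - E[X]
E[X] = \frac{9}{8}
E[X²] = Var(X) + (E[X])² = \frac{9}{64} + (\frac{9}{8})² = \frac{45}{32}
E[X(X-1)] = \frac{45}{32} - \frac{9}{8} = \frac{9}{32}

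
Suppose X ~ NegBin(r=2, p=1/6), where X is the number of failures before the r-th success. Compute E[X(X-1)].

E[X(X-1)] = E[X² - X] = E[X²] - E[X]
E[X] = 10
E[X²] = Var(X) + (E[X])² = 60 + (10)² = 160
E[X(X-1)] = 160 - 10 = 150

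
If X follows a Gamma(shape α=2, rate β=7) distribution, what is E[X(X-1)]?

E[X(X-1)] = E[X² - X] = E[X²] - E[X]
E[X] = \frac{2}{7}
E[X²] = Var(X) + (E[X])² = \frac{2}{49} + (\frac{2}{7})² = \frac{6}{49}
E[X(X-1)] = \frac{6}{49} - \frac{2}{7} = - \frac{8}{49}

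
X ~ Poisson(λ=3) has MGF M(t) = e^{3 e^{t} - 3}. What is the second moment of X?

To find E[X^2], compute M^(2)(0):
M^(1)(t) = 3 e^{t} e^{3 e^{t} - 3}
M^(2)(t) = 9 e^{2 t} e^{3 e^{t} - 3} + 3 e^{t} e^{3 e^{t} - 3}
M^(2)(0) = 12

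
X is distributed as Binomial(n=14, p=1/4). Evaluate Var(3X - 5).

For X ~ Binomial(n=14, p=1/4):
Var(X) = \frac{21}{8}
Var(3X - 5) = (3)² × Var(X) = 9 × \frac{21}{8} = \frac{189}{8}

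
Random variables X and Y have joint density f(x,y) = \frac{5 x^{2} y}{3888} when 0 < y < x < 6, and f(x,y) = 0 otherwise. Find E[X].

f_X(x) = ∫_0^x \frac{5 x^{2} y}{3888} dy = \frac{5 x^{4}}{7776}
E[X] = ∫_0^6 x × (\frac{5 x^{4}}{7776}) dx = 5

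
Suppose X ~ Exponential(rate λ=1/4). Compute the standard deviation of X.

For X ~ Exponential(rate λ=1/4):
Var(X) = 16
SD(X) = √(Var(X)) = √(16) = 4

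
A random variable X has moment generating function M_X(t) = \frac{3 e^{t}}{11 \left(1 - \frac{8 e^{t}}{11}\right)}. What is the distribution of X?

The MGF M(t) = \frac{3 e^{t}}{11 \left(1 - \frac{8 e^{t}}{11}\right)} is the standard form for the Geometric distribution.
Comparing with the known MGF formula identifies: Geometric(p=3/11), X = trial number of first success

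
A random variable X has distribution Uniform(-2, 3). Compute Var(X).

For X ~ Uniform(-2, 3):
Var(X) = \frac{25}{12}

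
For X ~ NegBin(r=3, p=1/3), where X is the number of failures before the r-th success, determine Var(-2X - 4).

For X ~ NegBin(r=3, p=1/3), where X is the number of failures before the r-th success:
Var(X) = 18
Var(-2X - 4) = (-2)² × Var(X) = 4 × 18 = 72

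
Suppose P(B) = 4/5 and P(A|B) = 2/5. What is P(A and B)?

By definition, P(A|B) = P(A ∩ B) / P(B)
So P(A ∩ B) = P(A|B) × P(B)
= 2/5 × 4/5
= 8/25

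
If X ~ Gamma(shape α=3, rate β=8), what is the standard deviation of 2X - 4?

For X ~ Gamma(shape α=3, rate β=8):
Var(X) = \frac{3}{64}
SD(X) = √(Var(X)) = √(\frac{3}{64}) = \frac{\sqrt{3}}{8}
SD(2X - 4) = |2| × SD(X) = 2 × \frac{\sqrt{3}}{8} = \frac{\sqrt{3}}{4}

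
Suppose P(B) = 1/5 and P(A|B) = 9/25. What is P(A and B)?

By definition, P(A|B) = P(A ∩ B) / P(B)
So P(A ∩ B) = P(A|B) × P(B)
= 9/25 × 1/5
= 9/125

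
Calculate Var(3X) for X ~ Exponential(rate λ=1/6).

For X ~ Exponential(rate λ=1/6):
Var(X) = 36
Var(3X) = (3)² × Var(X) = 9 × 36 = 324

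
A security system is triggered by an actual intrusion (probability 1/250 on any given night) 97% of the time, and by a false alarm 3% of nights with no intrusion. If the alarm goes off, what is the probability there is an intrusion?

Let D = the rare event, + = positive/flagged.
P(D) = 1/250
P(+|D) = 97/100
P(+|D') = 3/100
P(+) = P(+|D)P(D) + P(+|D')P(D')
     = \frac{97}{100} × \frac{1}{250} + \frac{3}{100} × \frac{249}{250}
     = \frac{211}{6250}
P(D|+) = P(+|D)P(D)/P(+) = \frac{97}{844}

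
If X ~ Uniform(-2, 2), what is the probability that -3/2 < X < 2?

P(-3/2 < X < 2) = ∫_{-3/2}^{2} f(x) dx
where f(x) = \frac{1}{4}
= \frac{7}{8}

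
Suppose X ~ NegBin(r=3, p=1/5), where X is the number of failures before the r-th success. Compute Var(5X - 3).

For X ~ NegBin(r=3, p=1/5), where X is the number of failures before the r-th success:
Var(X) = 60
Var(5X - 3) = (5)² × Var(X) = 25 × 60 = 1500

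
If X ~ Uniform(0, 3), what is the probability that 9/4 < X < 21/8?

P(9/4 < X < 21/8) = ∫_{9/4}^{21/8} f(x) dx
where f(x) = \frac{1}{3}
= \frac{1}{8}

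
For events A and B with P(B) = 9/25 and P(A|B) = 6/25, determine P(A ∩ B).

By definition, P(A|B) = P(A ∩ B) / P(B)
So P(A ∩ B) = P(A|B) × P(B)
= 6/25 × 9/25
= 54/625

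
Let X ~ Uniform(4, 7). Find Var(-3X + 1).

For X ~ Uniform(4, 7):
Var(X) = \frac{3}{4}
Var(-3X + 1) = (-3)² × Var(X) = 9 × \frac{3}{4} = \frac{27}{4}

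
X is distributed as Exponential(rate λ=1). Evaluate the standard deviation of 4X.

For X ~ Exponential(rate λ=1):
Var(X) = 1
SD(X) = √(Var(X)) = √(1) = 1
SD(4X) = |4| × SD(X) = 4 × 1 = 4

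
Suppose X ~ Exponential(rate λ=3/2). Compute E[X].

For X ~ Exponential(rate λ=3/2), the expected value is:
E[X] = \frac{2}{3}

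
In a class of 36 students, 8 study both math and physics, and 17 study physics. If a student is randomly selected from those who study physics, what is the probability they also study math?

P(A ∩ B) = 8/36 = 2/9
P(B) = 17/36
P(A|B) = P(A ∩ B) / P(B) = (2/9) / (17/36) = 8/17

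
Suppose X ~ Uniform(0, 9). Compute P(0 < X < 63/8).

P(0 < X < 63/8) = ∫_{0}^{63/8} f(x) dx
where f(x) = \frac{1}{9}
= \frac{7}{8}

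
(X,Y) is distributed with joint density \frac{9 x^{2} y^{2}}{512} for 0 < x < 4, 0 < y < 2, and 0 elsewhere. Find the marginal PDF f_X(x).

f_X(x) = ∫_0^2 f(x,y) dy
= ∫_0^2 \frac{9 x^{2} y^{2}}{512} dy
= \frac{3 x^{2}}{64} for 0 < x < 4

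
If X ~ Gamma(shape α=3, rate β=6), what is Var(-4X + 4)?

For X ~ Gamma(shape α=3, rate β=6):
Var(X) = \frac{1}{12}
Var(-4X + 4) = (-4)² × Var(X) = 16 × \frac{1}{12} = \frac{4}{3}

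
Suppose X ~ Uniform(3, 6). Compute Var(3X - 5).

For X ~ Uniform(3, 6):
Var(X) = \frac{3}{4}
Var(3X - 5) = (3)² × Var(X) = 9 × \frac{3}{4} = \frac{27}{4}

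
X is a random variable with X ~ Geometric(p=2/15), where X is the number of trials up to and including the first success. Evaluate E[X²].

Using the identity E[X²] = Var(X) + (E[X])²:
E[X] = \frac{15}{2}
Var(X) = \frac{195}{4}
E[X²] = \frac{195}{4} + (\frac{15}{2})²
= 105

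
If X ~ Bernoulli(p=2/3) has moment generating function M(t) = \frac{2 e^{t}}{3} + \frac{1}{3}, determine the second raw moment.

To find E[X^2], compute M^(2)(0):
M^(1)(t) = \frac{2 e^{t}}{3}
M^(2)(t) = \frac{2 e^{t}}{3}
M^(2)(0) = \frac{2}{3}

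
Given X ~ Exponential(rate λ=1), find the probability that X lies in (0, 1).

P(0 < X < 1) = ∫_{0}^{1} f(x) dx
where f(x) = e^{- x}
= 1 - e^{-1}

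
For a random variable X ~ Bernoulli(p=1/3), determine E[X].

For X ~ Bernoulli(p=1/3), the expected value is:
E[X] = \frac{1}{3}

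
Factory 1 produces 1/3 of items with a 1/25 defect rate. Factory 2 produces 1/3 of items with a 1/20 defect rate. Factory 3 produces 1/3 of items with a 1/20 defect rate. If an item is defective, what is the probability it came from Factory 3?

Using Bayes' theorem:
P(F1) = 1/3, P(D|F1) = 1/25
P(F2) = 1/3, P(D|F2) = 1/20
P(F3) = 1/3, P(D|F3) = 1/20
P(D) = P(D|F1)P(F1) + P(D|F2)P(F2) + P(D|F3)P(F3)
     = \frac{7}{150}
P(F3|D) = P(D|F3)P(F3) / P(D)
= \frac{5}{14}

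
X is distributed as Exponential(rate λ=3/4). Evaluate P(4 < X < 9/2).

P(4 < X < 9/2) = ∫_{4}^{9/2} f(x) dx
where f(x) = \frac{3 e^{- \frac{3 x}{4}}}{4}
= - \frac{1}{e^{\frac{27}{8}}} + e^{-3}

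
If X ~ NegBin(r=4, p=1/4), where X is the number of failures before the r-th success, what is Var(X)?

For X ~ NegBin(r=4, p=1/4), where X is the number of failures before the r-th success:
Var(X) = 48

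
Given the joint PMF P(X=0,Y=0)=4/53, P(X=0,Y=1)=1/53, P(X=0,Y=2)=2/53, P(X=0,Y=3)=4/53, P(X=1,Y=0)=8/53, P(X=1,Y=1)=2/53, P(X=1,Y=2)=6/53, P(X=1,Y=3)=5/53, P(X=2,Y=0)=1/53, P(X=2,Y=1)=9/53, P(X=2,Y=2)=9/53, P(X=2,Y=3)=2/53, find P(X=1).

P(X=1) = P(X=1,Y=0) + P(X=1,Y=1) + P(X=1,Y=2) + P(X=1,Y=3)
= 8/53 + 2/53 + 6/53 + 5/53
= 21/53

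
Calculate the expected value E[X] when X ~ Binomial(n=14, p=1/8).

For X ~ Binomial(n=14, p=1/8), the expected value is:
E[X] = \frac{7}{4}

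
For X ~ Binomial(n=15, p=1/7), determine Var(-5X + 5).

For X ~ Binomial(n=15, p=1/7):
Var(X) = \frac{90}{49}
Var(-5X + 5) = (-5)² × Var(X) = 25 × \frac{90}{49} = \frac{2250}{49}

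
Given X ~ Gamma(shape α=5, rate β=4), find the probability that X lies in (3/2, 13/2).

P(3/2 < X < 13/2) = ∫_{3/2}^{13/2} f(x) dx
where f(x) = \frac{128 x^{4} e^{- 4 x}}{3}
= \frac{5 \left(-4467 + 23 e^{20}\right)}{e^{26}}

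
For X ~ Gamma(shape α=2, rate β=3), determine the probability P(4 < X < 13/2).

P(4 < X < 13/2) = ∫_{4}^{13/2} f(x) dx
where f(x) = 9 x e^{- 3 x}
= - \frac{41}{2 e^{\frac{39}{2}}} + \frac{13}{e^{12}}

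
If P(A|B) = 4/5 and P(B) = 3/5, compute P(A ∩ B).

By definition, P(A|B) = P(A ∩ B) / P(B)
So P(A ∩ B) = P(A|B) × P(B)
= 4/5 × 3/5
= 12/25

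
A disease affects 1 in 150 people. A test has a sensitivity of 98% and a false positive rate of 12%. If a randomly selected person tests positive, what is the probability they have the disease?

Let D = the rare event, + = positive/flagged.
P(D) = 1/150
P(+|D) = 98/100 = 49/50
P(+|D') = 12/100 = 3/25
P(+) = P(+|D)P(D) + P(+|D')P(D')
     = \frac{49}{50} × \frac{1}{150} + \frac{3}{25} × \frac{149}{150}
     = \frac{943}{7500}
P(D|+) = P(+|D)P(D)/P(+) = \frac{49}{943}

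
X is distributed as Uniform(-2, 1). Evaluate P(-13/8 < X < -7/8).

P(-13/8 < X < -7/8) = ∫_{-13/8}^{-7/8} f(x) dx
where f(x) = \frac{1}{3}
= \frac{1}{4}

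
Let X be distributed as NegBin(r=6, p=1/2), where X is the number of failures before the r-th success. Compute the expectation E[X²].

Using the identity E[X²] = Var(X) + (E[X])²:
E[X] = 6
Var(X) = 12
E[X²] = 12 + (6)²
= 48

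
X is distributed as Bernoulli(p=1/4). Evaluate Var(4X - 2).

For X ~ Bernoulli(p=1/4):
Var(X) = \frac{3}{16}
Var(4X - 2) = (4)² × Var(X) = 16 × \frac{3}{16} = 3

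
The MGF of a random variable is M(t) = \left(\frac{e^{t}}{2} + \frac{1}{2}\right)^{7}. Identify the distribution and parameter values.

The MGF M(t) = \left(\frac{e^{t}}{2} + \frac{1}{2}\right)^{7} is the standard form for the Binomial distribution.
Comparing with the known MGF formula identifies: Binomial(n=7, p=1/2)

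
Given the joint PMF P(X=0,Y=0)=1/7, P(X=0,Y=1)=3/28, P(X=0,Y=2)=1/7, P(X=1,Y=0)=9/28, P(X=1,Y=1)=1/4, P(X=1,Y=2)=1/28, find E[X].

First find marginal of X:
P(X=0) = 11/28
P(X=1) = 17/28
E[X] = 0 × 11/28 + 1 × 17/28 = 17/28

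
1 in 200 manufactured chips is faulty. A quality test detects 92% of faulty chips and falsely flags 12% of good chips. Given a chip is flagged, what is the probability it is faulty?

Let D = the rare event, + = positive/flagged.
P(D) = 1/200
P(+|D) = 92/100 = 23/25
P(+|D') = 12/100 = 3/25
P(+) = P(+|D)P(D) + P(+|D')P(D')
     = \frac{23}{25} × \frac{1}{200} + \frac{3}{25} × \frac{199}{200}
     = \frac{31}{250}
P(D|+) = P(+|D)P(D)/P(+) = \frac{23}{620}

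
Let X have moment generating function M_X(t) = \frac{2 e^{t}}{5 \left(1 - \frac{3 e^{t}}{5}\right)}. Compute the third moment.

To find E[X^3], compute M^(3)(0):
M^(1)(t) = \frac{2 e^{t}}{5 \left(1 - \frac{3 e^{t}}{5}\right)} + \frac{6 e^{2 t}}{25 \left(1 - \frac{3 e^{t}}{5}\right)^{2}}
M^(2)(t) = \frac{2 e^{t}}{5 \left(1 - \frac{3 e^{t}}{5}\right)} + \frac{18 e^{2 t}}{25 \left(1 - \frac{3 e^{t}}{5}\right)^{2}} + \frac{36 e^{3 t}}{125 \left(1 - \frac{3 e^{t}}{5}\right)^{3}}
M^(3)(t) = \frac{2 e^{t}}{5 \left(1 - \frac{3 e^{t}}{5}\right)} + \frac{42 e^{2 t}}{25 \left(1 - \frac{3 e^{t}}{5}\right)^{2}} + \frac{216 e^{3 t}}{125 \left(1 - \frac{3 e^{t}}{5}\right)^{3}} + \frac{324 e^{4 t}}{625 \left(1 - \frac{3 e^{t}}{5}\right)^{4}}
M^(3)(0) = \frac{235}{4}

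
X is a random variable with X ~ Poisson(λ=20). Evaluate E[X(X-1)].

E[X(X-1)] = E[X² - X] = E[X²] - E[X]
E[X] = 20
E[X²] = Var(X) + (E[X])² = 20 + (20)² = 420
E[X(X-1)] = 420 - 20 = 400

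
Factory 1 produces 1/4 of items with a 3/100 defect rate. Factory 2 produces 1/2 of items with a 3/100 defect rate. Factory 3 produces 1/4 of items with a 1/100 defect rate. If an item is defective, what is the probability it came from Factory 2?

Using Bayes' theorem:
P(F1) = 1/4, P(D|F1) = 3/100
P(F2) = 1/2, P(D|F2) = 3/100
P(F3) = 1/4, P(D|F3) = 1/100
P(D) = P(D|F1)P(F1) + P(D|F2)P(F2) + P(D|F3)P(F3)
     = \frac{1}{40}
P(F2|D) = P(D|F2)P(F2) / P(D)
= \frac{3}{5}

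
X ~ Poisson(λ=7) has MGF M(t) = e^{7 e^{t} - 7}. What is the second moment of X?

To find E[X^2], compute M^(2)(0):
M^(1)(t) = 7 e^{t} e^{7 e^{t} - 7}
M^(2)(t) = 49 e^{2 t} e^{7 e^{t} - 7} + 7 e^{t} e^{7 e^{t} - 7}
M^(2)(0) = 56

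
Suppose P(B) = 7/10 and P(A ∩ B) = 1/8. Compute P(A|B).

P(A|B) = P(A ∩ B) / P(B)
= (1/8) / (7/10)
= 5/28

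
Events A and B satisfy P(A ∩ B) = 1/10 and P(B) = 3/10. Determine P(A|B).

P(A|B) = P(A ∩ B) / P(B)
= (1/10) / (3/10)
= 1/3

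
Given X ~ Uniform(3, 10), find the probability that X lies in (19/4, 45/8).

P(19/4 < X < 45/8) = ∫_{19/4}^{45/8} f(x) dx
where f(x) = \frac{1}{7}
= \frac{1}{8}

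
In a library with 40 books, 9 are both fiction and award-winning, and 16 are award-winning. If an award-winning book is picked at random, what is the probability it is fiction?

P(A ∩ B) = 9/40
P(B) = 16/40 = 2/5
P(A|B) = P(A ∩ B) / P(B) = (9/40) / (2/5) = 9/16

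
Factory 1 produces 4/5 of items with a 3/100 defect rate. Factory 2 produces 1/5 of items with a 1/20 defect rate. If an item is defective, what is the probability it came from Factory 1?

Using Bayes' theorem:
P(F1) = 4/5, P(D|F1) = 3/100
P(F2) = 1/5, P(D|F2) = 1/20
P(D) = P(D|F1)P(F1) + P(D|F2)P(F2)
     = \frac{17}{500}
P(F1|D) = P(D|F1)P(F1) / P(D)
= \frac{12}{17}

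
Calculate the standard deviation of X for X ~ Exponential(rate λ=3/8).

For X ~ Exponential(rate λ=3/8):
Var(X) = \frac{64}{9}
SD(X) = √(Var(X)) = √(\frac{64}{9}) = \frac{8}{3}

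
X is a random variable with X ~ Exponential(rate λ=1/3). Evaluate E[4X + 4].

For X ~ Exponential(rate λ=1/3):
E[X] = 3
E[4X + 4] = 4 × E[X] + 4 = 16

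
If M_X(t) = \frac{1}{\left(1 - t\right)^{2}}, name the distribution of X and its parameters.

The MGF M(t) = \frac{1}{\left(1 - t\right)^{2}} is the standard form for the Gamma distribution.
Comparing with the known MGF formula identifies: Gamma(shape α=2, rate β=1)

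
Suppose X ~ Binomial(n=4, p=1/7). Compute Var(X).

For X ~ Binomial(n=4, p=1/7):
Var(X) = \frac{24}{49}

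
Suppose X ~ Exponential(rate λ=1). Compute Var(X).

For X ~ Exponential(rate λ=1):
Var(X) = 1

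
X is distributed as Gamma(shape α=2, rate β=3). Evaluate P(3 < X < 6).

P(3 < X < 6) = ∫_{3}^{6} f(x) dx
where f(x) = 9 x e^{- 3 x}
= \frac{-19 + 10 e^{9}}{e^{18}}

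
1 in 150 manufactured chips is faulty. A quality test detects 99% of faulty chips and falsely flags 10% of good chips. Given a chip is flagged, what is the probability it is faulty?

Let D = the rare event, + = positive/flagged.
P(D) = 1/150
P(+|D) = 99/100
P(+|D') = 10/100 = 1/10
P(+) = P(+|D)P(D) + P(+|D')P(D')
     = \frac{99}{100} × \frac{1}{150} + \frac{1}{10} × \frac{149}{150}
     = \frac{1589}{15000}
P(D|+) = P(+|D)P(D)/P(+) = \frac{99}{1589}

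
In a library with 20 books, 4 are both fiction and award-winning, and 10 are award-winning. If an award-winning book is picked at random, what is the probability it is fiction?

P(A ∩ B) = 4/20 = 1/5
P(B) = 10/20 = 1/2
P(A|B) = P(A ∩ B) / P(B) = (1/5) / (1/2) = 2/5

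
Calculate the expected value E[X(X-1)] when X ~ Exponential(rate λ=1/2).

E[X(X-1)] = E[X² - X] = E[X²] - E[X]
E[X] = 2
E[X²] = Var(X) + (E[X])² = 4 + (2)² = 8
E[X(X-1)] = 8 - 2 = 6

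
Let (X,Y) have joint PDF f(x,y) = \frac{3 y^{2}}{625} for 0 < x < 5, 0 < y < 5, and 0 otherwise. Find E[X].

f_X(x) = ∫_0^5 \frac{3 y^{2}}{625} dy = \frac{1}{5}
E[X] = ∫_0^5 x × (\frac{1}{5}) dx = \frac{5}{2}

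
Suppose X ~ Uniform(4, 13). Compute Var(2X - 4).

For X ~ Uniform(4, 13):
Var(X) = \frac{27}{4}
Var(2X - 4) = (2)² × Var(X) = 4 × \frac{27}{4} = 27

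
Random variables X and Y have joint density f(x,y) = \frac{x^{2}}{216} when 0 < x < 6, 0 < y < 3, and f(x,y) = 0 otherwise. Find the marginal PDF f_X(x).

f_X(x) = ∫_0^3 f(x,y) dy
= ∫_0^3 \frac{x^{2}}{216} dy
= \frac{x^{2}}{72} for 0 < x < 6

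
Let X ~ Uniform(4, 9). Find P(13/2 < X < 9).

P(13/2 < X < 9) = ∫_{13/2}^{9} f(x) dx
where f(x) = \frac{1}{5}
= \frac{1}{2}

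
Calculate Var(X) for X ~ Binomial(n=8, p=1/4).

For X ~ Binomial(n=8, p=1/4):
Var(X) = \frac{3}{2}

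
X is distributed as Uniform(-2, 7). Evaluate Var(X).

For X ~ Uniform(-2, 7):
Var(X) = \frac{27}{4}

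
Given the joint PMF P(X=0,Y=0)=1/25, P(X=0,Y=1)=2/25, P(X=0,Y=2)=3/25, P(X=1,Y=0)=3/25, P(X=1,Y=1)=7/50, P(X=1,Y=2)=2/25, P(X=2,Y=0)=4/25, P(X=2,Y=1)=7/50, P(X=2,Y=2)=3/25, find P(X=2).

P(X=2) = P(X=2,Y=0) + P(X=2,Y=1) + P(X=2,Y=2)
= 4/25 + 7/50 + 3/25
= 21/50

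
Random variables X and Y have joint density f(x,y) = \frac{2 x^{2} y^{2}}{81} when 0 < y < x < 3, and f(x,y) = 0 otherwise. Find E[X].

f_X(x) = ∫_0^x \frac{2 x^{2} y^{2}}{81} dy = \frac{2 x^{5}}{243}
E[X] = ∫_0^3 x × (\frac{2 x^{5}}{243}) dx = \frac{18}{7}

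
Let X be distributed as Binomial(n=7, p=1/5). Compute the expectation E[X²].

Using the identity E[X²] = Var(X) + (E[X])²:
E[X] = \frac{7}{5}
Var(X) = \frac{28}{25}
E[X²] = \frac{28}{25} + (\frac{7}{5})²
= \frac{77}{25}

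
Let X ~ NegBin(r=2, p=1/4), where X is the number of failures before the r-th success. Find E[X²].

Using the identity E[X²] = Var(X) + (E[X])²:
E[X] = 6
Var(X) = 24
E[X²] = 24 + (6)²
= 60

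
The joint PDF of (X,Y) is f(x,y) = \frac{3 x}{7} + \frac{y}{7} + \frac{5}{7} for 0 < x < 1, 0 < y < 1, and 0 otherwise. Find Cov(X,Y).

E[XY] = ∫∫ xy × f(x,y) dx dy = \frac{23}{84}
E[X] = \frac{15}{28}
E[Y] = \frac{43}{84}
Cov(X,Y) = E[XY] - E[X]E[Y] = - \frac{1}{2352}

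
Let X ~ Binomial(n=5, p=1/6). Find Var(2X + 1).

For X ~ Binomial(n=5, p=1/6):
Var(X) = \frac{25}{36}
Var(2X + 1) = (2)² × Var(X) = 4 × \frac{25}{36} = \frac{25}{9}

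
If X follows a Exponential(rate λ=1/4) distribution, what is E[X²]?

Using the identity E[X²] = Var(X) + (E[X])²:
E[X] = 4
Var(X) = 16
E[X²] = 16 + (4)²
= 32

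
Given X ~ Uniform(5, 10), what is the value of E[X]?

For X ~ Uniform(5, 10), the expected value is:
E[X] = \frac{15}{2}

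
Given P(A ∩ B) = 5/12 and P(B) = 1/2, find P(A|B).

P(A|B) = P(A ∩ B) / P(B)
= (5/12) / (1/2)
= 5/6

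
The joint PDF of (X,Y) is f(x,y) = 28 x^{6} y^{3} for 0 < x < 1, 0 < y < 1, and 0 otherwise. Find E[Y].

E[Y] = ∫_0^1 ∫_0^1 y × f(x,y) dx dy
= \frac{4}{5}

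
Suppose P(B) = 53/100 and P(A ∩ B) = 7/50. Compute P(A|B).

P(A|B) = P(A ∩ B) / P(B)
= (7/50) / (53/100)
= 14/53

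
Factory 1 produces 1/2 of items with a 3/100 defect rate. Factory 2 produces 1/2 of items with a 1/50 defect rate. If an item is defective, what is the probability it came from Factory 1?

Using Bayes' theorem:
P(F1) = 1/2, P(D|F1) = 3/100
P(F2) = 1/2, P(D|F2) = 1/50
P(D) = P(D|F1)P(F1) + P(D|F2)P(F2)
     = \frac{1}{40}
P(F1|D) = P(D|F1)P(F1) / P(D)
= \frac{3}{5}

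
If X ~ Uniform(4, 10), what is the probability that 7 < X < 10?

P(7 < X < 10) = ∫_{7}^{10} f(x) dx
where f(x) = \frac{1}{6}
= \frac{1}{2}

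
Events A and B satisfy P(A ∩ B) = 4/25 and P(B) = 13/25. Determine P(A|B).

P(A|B) = P(A ∩ B) / P(B)
= (4/25) / (13/25)
= 4/13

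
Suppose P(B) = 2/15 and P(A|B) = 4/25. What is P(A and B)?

By definition, P(A|B) = P(A ∩ B) / P(B)
So P(A ∩ B) = P(A|B) × P(B)
= 4/25 × 2/15
= 8/375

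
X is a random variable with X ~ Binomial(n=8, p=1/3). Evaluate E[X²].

Using the identity E[X²] = Var(X) + (E[X])²:
E[X] = \frac{8}{3}
Var(X) = \frac{16}{9}
E[X²] = \frac{16}{9} + (\frac{8}{3})²
= \frac{80}{9}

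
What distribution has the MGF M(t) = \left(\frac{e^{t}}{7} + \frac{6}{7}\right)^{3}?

The MGF M(t) = \left(\frac{e^{t}}{7} + \frac{6}{7}\right)^{3} is the standard form for the Binomial distribution.
Comparing with the known MGF formula identifies: Binomial(n=3, p=1/7)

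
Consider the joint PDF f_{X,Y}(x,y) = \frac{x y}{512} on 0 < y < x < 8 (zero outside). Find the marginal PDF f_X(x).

f_X(x) = ∫_0^x \frac{x y}{512} dy = \frac{x^{3}}{1024}
for 0 < x < 8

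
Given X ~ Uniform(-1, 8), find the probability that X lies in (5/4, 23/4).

P(5/4 < X < 23/4) = ∫_{5/4}^{23/4} f(x) dx
where f(x) = \frac{1}{9}
= \frac{1}{2}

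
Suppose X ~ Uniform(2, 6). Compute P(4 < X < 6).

P(4 < X < 6) = ∫_{4}^{6} f(x) dx
where f(x) = \frac{1}{4}
= \frac{1}{2}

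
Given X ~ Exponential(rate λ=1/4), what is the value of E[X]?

For X ~ Exponential(rate λ=1/4), the expected value is:
E[X] = 4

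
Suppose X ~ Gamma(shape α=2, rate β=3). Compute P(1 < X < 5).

P(1 < X < 5) = ∫_{1}^{5} f(x) dx
where f(x) = 9 x e^{- 3 x}
= \frac{4 \left(-4 + e^{12}\right)}{e^{15}}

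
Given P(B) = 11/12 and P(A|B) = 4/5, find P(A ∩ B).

By definition, P(A|B) = P(A ∩ B) / P(B)
So P(A ∩ B) = P(A|B) × P(B)
= 4/5 × 11/12
= 11/15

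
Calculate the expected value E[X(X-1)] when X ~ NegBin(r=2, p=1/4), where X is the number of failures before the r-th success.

E[X(X-1)] = E[X² - X] = E[X²] - E[X]
E[X] = 6
E[X²] = Var(X) + (E[X])² = 24 + (6)² = 60
E[X(X-1)] = 60 - 6 = 54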